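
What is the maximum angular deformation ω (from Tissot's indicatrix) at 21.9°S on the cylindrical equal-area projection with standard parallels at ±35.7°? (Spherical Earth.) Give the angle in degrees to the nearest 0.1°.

15.2°

A cylindrical equal-area projection with standard parallel φ₀ has meridian scale h = cos φ / cos φ₀ and parallel scale k = cos φ₀ / cos φ (so areas are preserved, h·k = 1).
At 21.9°: h = 1.143, k = 0.8752; principal scales a = 1.143, b = 0.8752.
sin(ω/2) = (a − b)/(a + b) = 0.2673/2.018 = 0.1325, so ω = 2 arcsin(0.1325) ≈ 15.2°.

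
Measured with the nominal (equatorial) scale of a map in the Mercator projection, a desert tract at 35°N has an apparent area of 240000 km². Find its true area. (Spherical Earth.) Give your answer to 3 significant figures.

Mercator is conformal, so the point scale is isotropic: h = k = sec φ = 1/cos φ.
Areal scale = k² = sec²φ = 1/cos²(35°) = 1/0.8192² = 1.490.
True area = apparent / (areal scale) = 240000 / 1.490 ≈ 161000 km².

161000 km²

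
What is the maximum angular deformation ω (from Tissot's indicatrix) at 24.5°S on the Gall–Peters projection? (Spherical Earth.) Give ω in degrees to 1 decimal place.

Gall–Peters is a cylindrical equal-area projection with standard parallels at ±45°. Cylindrical equal-area (φ₀ = 45°): h = cos φ / cos 45° along meridians, k = cos 45° / cos φ along parallels; h·k = 1.
At 24.5°: h = 1.287, k = 0.7771; principal scales a = 1.287, b = 0.7771.
sin(ω/2) = (a − b)/(a + b) = 0.5098/2.064 = 0.2470, so ω = 2 arcsin(0.2470) ≈ 28.6°.

28.6°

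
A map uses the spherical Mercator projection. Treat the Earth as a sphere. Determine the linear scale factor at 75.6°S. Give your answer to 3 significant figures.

4.02

For Mercator, h = k = sec φ (a conformal cylindrical projection has a single point scale, 1/cos φ).
k = 1/cos 75.6° = 1/0.2487 = 4.021.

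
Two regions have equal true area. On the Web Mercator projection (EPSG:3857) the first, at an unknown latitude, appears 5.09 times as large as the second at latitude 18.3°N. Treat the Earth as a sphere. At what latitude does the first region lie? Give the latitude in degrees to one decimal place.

For equal true areas on Mercator, apparent areas scale as sec²φ, so the ratio is cos²φ₂ / cos²φ₁.
cos²φ₂ / cos²φ₁ = 5.09  ⇒  cos φ₁ = cos 18.3° / √5.09 = 0.9494/2.256 = 0.4208.
φ₁ = arccos(0.4208) ≈ 65.1°.

65.1°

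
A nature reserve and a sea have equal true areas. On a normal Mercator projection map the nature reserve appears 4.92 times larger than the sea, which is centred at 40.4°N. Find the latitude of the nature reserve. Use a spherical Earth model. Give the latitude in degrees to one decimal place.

69.9°

Mercator areal scale is sec²φ, so apparent-area ratio = sec²φ₁ / sec²φ₂ = cos²φ₂ / cos²φ₁.
cos²φ₂ / cos²φ₁ = 4.92  ⇒  cos φ₁ = cos 40.4° / √4.92 = 0.7615/2.218 = 0.3433.
φ₁ = arccos(0.3433) ≈ 69.9°.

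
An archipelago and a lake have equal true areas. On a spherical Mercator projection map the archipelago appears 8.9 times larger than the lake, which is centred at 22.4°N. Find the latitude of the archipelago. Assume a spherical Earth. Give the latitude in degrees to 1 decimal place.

71.9°

Mercator areal scale is sec²φ, so apparent-area ratio = sec²φ₁ / sec²φ₂ = cos²φ₂ / cos²φ₁.
cos²φ₂ / cos²φ₁ = 8.9  ⇒  cos φ₁ = cos 22.4° / √8.9 = 0.9245/2.983 = 0.3099.
φ₁ = arccos(0.3099) ≈ 71.9°.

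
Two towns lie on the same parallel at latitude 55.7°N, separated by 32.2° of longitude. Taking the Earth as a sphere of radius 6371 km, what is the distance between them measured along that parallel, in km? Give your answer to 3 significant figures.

Arc length along a parallel = R cos φ · Δλ (with Δλ in radians).
= 6371 × cos 55.7° × (32.2° × π/180) = 6371 × 0.5635 × 0.5620 ≈ 2020 km.

2020 km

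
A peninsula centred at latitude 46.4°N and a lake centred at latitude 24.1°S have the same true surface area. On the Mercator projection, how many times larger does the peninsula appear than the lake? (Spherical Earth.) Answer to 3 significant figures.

Mercator is conformal with k = sec φ, so areal scale = k² = sec²φ.
At 46.4°: sec²(46.4°) = 1/0.6896² = 2.103.
At 24.1°: sec²(24.1°) = 1/0.9128² = 1.200.
Ratio = 2.103/1.200 = cos²(24.1°)/cos²(46.4°) ≈ 1.75.

1.75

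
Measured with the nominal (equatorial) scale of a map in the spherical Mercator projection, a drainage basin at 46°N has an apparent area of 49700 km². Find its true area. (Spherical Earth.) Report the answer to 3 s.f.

The Mercator projection is conformal; its linear scale factor is the same in every direction and equals sec φ = 1/cos φ.
Areal scale = k² = sec²φ = 1/cos²(46°) = 1/0.6947² = 2.072.
True area = apparent / (areal scale) = 49700 / 2.072 ≈ 24000 km².

24000 km²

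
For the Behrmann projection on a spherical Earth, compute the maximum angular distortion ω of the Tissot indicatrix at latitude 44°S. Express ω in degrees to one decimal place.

21.1°

The Behrmann projection is cylindrical equal-area with φ₀ = 30°. For cylindrical equal-area with standard parallel φ₀, h = cos φ / cos φ₀ and k = cos φ₀ / cos φ, so h·k = 1.
At 44°: h = 0.8306, k = 1.204; principal scales a = 1.204, b = 0.8306.
sin(ω/2) = (a − b)/(a + b) = 0.3733/2.035 = 0.1835, so ω = 2 arcsin(0.1835) ≈ 21.1°.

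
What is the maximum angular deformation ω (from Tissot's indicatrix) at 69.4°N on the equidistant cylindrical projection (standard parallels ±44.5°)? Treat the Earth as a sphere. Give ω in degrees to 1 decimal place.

39.7°

With standard parallel φ₀ = 44.5°, the equirectangular projection gives x = Rλ cos φ₀, y = Rφ, so h = 1 and k = cos 44.5° / cos φ.
At 69.4°: h = 1.000, k = 2.027; principal scales a = 2.027, b = 1.000.
sin(ω/2) = (a − b)/(a + b) = 1.027/3.027 = 0.3393, so ω = 2 arcsin(0.3393) ≈ 39.7°.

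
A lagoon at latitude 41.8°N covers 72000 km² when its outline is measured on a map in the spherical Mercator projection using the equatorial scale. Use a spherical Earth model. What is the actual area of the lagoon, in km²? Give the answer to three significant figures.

Mercator is conformal, so the point scale is isotropic: h = k = sec φ = 1/cos φ.
Areal scale = k² = sec²φ = 1/cos²(41.8°) = 1/0.7455² = 1.799.
True area = apparent / (areal scale) = 72000 / 1.799 ≈ 40000 km².

40000 km²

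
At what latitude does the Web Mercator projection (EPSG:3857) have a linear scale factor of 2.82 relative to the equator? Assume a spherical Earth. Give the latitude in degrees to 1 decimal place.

Mercator scale is k = sec φ = 1/cos φ.
1/cos φ = 2.82  ⇒  cos φ = 0.3546  ⇒  φ = arccos(0.3546) ≈ 69.2°.

69.2°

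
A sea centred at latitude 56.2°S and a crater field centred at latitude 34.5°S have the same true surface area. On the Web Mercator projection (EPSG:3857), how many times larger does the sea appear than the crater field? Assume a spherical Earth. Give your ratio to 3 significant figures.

2.19

On Mercator, area is exaggerated by sec²φ = 1/cos²φ.
At 56.2°: sec²(56.2°) = 1/0.5563² = 3.231.
At 34.5°: sec²(34.5°) = 1/0.8241² = 1.472.
Ratio = 3.231/1.472 = cos²(34.5°)/cos²(56.2°) ≈ 2.19.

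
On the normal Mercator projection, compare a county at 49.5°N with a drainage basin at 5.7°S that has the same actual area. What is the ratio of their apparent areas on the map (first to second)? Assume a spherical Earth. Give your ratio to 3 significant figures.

2.35

Mercator is conformal with k = sec φ, so areal scale = k² = sec²φ.
At 49.5°: sec²(49.5°) = 1/0.6494² = 2.371.
At 5.7°: sec²(5.7°) = 1/0.9951² = 1.010.
Ratio = 2.371/1.010 = cos²(5.7°)/cos²(49.5°) ≈ 2.35.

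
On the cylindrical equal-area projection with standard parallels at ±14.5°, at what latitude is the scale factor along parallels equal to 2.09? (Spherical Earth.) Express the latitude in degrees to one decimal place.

For cylindrical equal-area with standard parallel φ₀, h = cos φ / cos φ₀ and k = cos φ₀ / cos φ, so h·k = 1.
k = cos φ₀ / cos φ = 2.09  ⇒  cos φ = cos 14.5° / 2.09 = 0.4632.
φ = arccos(0.4632) ≈ 62.4°.

62.4°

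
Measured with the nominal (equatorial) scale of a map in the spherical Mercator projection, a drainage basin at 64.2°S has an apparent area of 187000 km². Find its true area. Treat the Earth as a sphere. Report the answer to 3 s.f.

Mercator is conformal, so the point scale is isotropic: h = k = sec φ = 1/cos φ.
Areal scale = k² = sec²φ = 1/cos²(64.2°) = 1/0.4352² = 5.279.
True area = apparent / (areal scale) = 187000 / 5.279 ≈ 35400 km².

35400 km²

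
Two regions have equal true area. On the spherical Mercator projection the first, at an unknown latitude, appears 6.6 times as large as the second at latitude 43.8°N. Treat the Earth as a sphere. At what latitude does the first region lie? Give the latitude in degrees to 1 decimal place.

On Mercator, (apparent₁)/(apparent₂) = sec²φ₁ / sec²φ₂ when true areas are equal.
cos²φ₂ / cos²φ₁ = 6.6  ⇒  cos φ₁ = cos 43.8° / √6.6 = 0.7218/2.569 = 0.2809.
φ₁ = arccos(0.2809) ≈ 73.7°.

73.7°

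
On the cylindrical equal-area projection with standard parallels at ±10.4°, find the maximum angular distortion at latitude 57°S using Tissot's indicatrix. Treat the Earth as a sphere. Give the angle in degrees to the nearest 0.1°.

Cylindrical equal-area (φ₀ = 10.4°): h = cos φ / cos 10.4° along meridians, k = cos 10.4° / cos φ along parallels; h·k = 1.
At 57°: h = 0.5537, k = 1.806; principal scales a = 1.806, b = 0.5537.
sin(ω/2) = (a − b)/(a + b) = 1.252/2.360 = 0.5307, so ω = 2 arcsin(0.5307) ≈ 64.1°.

64.1°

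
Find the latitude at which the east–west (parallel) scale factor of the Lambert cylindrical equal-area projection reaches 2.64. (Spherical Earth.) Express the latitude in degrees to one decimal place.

67.7°

The Lambert cylindrical equal-area projection is the cylindrical equal-area projection with its standard parallel at the equator (φ₀ = 0). A cylindrical equal-area projection with standard parallel φ₀ has meridian scale h = cos φ / cos φ₀ and parallel scale k = cos φ₀ / cos φ (so areas are preserved, h·k = 1).
k = cos φ₀ / cos φ = 2.64  ⇒  cos φ = cos 0° / 2.64 = 0.3788.
φ = arccos(0.3788) ≈ 67.7°.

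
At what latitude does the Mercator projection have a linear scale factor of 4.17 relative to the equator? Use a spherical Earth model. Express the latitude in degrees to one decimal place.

76.1°

Mercator scale is k = sec φ = 1/cos φ.
1/cos φ = 4.17  ⇒  cos φ = 0.2398  ⇒  φ = arccos(0.2398) ≈ 76.1°.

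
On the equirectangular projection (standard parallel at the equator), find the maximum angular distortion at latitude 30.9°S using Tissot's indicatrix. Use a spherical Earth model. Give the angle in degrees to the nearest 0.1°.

8.8°

Plate carrée maps x = Rλ, y = Rφ. The meridian scale is h = 1 and the parallel scale is k = 1/cos φ = sec φ.
At 30.9°: h = 1.000, k = 1.165; principal scales a = 1.165, b = 1.000.
sin(ω/2) = (a − b)/(a + b) = 0.1654/2.165 = 0.07639, so ω = 2 arcsin(0.07639) ≈ 8.8°.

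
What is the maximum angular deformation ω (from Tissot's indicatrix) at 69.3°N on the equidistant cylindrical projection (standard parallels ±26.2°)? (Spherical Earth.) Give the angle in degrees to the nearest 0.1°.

The equidistant cylindrical projection with φ₀ = 26.2° has h = 1 (meridians true) and k = cos φ₀ / cos φ along parallels.
At 69.3°: h = 1.000, k = 2.538; principal scales a = 2.538, b = 1.000.
sin(ω/2) = (a − b)/(a + b) = 1.538/3.538 = 0.4348, so ω = 2 arcsin(0.4348) ≈ 51.5°.

51.5°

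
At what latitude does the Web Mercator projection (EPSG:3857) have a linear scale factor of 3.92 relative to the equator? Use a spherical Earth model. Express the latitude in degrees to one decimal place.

Mercator scale is k = sec φ = 1/cos φ.
1/cos φ = 3.92  ⇒  cos φ = 0.2551  ⇒  φ = arccos(0.2551) ≈ 75.2°.

75.2°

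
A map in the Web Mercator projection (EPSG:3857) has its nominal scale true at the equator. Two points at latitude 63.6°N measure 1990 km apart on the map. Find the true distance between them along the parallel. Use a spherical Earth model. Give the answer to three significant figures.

885 km

Mercator is conformal, so the point scale is isotropic: h = k = sec φ = 1/cos φ.
Along the parallel at 63.6°, map distances are exaggerated by k = sec 63.6° = 2.249.
True distance = 1990 / 2.249 = 1990 × cos 63.6° ≈ 885 km.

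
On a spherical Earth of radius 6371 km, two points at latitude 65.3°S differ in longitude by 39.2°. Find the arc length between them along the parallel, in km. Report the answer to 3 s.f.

Arc length along a parallel = R cos φ · Δλ (with Δλ in radians).
= 6371 × cos 65.3° × (39.2° × π/180) = 6371 × 0.4179 × 0.6842 ≈ 1820 km.

1820 km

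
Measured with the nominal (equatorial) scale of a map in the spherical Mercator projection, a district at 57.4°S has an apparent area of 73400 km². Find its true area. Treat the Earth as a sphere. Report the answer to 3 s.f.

For Mercator, h = k = sec φ (a conformal cylindrical projection has a single point scale, 1/cos φ).
Areal scale = k² = sec²φ = 1/cos²(57.4°) = 1/0.5388² = 3.445.
True area = apparent / (areal scale) = 73400 / 3.445 ≈ 21300 km².

21300 km²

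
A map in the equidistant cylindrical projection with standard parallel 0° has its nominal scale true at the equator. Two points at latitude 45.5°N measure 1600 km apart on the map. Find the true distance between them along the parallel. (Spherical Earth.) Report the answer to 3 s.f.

Plate carrée maps x = Rλ, y = Rφ. The meridian scale is h = 1 and the parallel scale is k = 1/cos φ = sec φ.
Along the parallel at 45.5°, map distances are exaggerated by k = sec 45.5° = 1.427.
True distance = 1600 / 1.427 = 1600 × cos 45.5° ≈ 1120 km.

1120 km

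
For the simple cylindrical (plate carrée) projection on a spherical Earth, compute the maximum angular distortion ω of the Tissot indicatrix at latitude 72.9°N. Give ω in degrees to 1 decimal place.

66.1°

For the equirectangular projection with φ₀ = 0 (plate carrée), h = 1 along meridians and k = sec φ along parallels.
At 72.9°: h = 1.000, k = 3.401; principal scales a = 3.401, b = 1.000.
sin(ω/2) = (a − b)/(a + b) = 2.401/4.401 = 0.5455, so ω = 2 arcsin(0.5455) ≈ 66.1°.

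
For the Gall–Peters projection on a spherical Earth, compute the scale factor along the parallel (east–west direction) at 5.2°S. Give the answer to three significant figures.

The Gall–Peters projection is cylindrical equal-area with φ₀ = 45°. For cylindrical equal-area with standard parallel φ₀, h = cos φ / cos φ₀ and k = cos φ₀ / cos φ, so h·k = 1.
k = cos 45° / cos 5.2° = 0.7071/0.9959 = 0.7100.

0.710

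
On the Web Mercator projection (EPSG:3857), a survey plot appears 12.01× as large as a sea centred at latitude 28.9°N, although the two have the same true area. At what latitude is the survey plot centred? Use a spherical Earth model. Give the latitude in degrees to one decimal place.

Mercator areal scale is sec²φ, so apparent-area ratio = sec²φ₁ / sec²φ₂ = cos²φ₂ / cos²φ₁.
cos²φ₂ / cos²φ₁ = 12.01  ⇒  cos φ₁ = cos 28.9° / √12.01 = 0.8755/3.466 = 0.2526.
φ₁ = arccos(0.2526) ≈ 75.4°.

75.4°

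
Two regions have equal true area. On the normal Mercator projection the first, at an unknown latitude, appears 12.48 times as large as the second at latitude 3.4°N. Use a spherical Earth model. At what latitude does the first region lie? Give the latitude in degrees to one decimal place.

Mercator areal scale is sec²φ, so apparent-area ratio = sec²φ₁ / sec²φ₂ = cos²φ₂ / cos²φ₁.
cos²φ₂ / cos²φ₁ = 12.48  ⇒  cos φ₁ = cos 3.4° / √12.48 = 0.9982/3.533 = 0.2826.
φ₁ = arccos(0.2826) ≈ 73.6°.

73.6°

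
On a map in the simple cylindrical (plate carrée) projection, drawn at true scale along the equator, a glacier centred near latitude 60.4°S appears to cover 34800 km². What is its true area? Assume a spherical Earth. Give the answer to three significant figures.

17200 km²

Plate carrée maps x = Rλ, y = Rφ. The meridian scale is h = 1 and the parallel scale is k = 1/cos φ = sec φ.
Areal scale = h·k = 1 × sec φ; at 60.4°, h = 1.000, k = 2.025, so h·k = 2.025.
True area = apparent / (areal scale) = 34800 / 2.025 ≈ 17200 km².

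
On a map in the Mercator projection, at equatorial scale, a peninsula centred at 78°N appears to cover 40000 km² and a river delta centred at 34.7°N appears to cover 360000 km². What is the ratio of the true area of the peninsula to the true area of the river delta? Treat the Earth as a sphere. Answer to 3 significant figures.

Since Mercator area scale is 1/cos²φ, the true area equals the apparent area multiplied by cos²φ.
True area of peninsula: 40000 × cos²(78°) = 40000 × 0.04323 = 1729 km².
True area of river delta: 360000 × cos²(34.7°) = 360000 × 0.6759 = 243300 km².
Ratio = 1729 / 243300 ≈ 0.00711.

0.00711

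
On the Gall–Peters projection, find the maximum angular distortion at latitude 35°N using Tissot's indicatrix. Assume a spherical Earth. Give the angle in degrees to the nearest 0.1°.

16.8°

Gall–Peters is a cylindrical equal-area projection with standard parallels at ±45°. A cylindrical equal-area projection with standard parallel φ₀ has meridian scale h = cos φ / cos φ₀ and parallel scale k = cos φ₀ / cos φ (so areas are preserved, h·k = 1).
At 35°: h = 1.158, k = 0.8632; principal scales a = 1.158, b = 0.8632.
sin(ω/2) = (a − b)/(a + b) = 0.2952/2.022 = 0.1460, so ω = 2 arcsin(0.1460) ≈ 16.8°.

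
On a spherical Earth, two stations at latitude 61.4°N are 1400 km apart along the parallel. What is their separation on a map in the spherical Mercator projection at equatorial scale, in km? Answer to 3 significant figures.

The Mercator projection is conformal; its linear scale factor is the same in every direction and equals sec φ = 1/cos φ.
Along the parallel, k = sec 61.4° = 1/0.4787 = 2.089.
Map distance = 1400 × 2.089 ≈ 2920 km.

2920 km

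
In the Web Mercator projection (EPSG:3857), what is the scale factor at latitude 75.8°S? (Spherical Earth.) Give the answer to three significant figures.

Mercator is conformal, so the point scale is isotropic: h = k = sec φ = 1/cos φ.
k = 1/cos 75.8° = 1/0.2453 = 4.077.

4.08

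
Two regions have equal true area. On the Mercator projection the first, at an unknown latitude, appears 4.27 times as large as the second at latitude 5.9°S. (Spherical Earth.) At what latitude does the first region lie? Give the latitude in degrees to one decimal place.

Mercator areal scale is sec²φ, so apparent-area ratio = sec²φ₁ / sec²φ₂ = cos²φ₂ / cos²φ₁.
cos²φ₂ / cos²φ₁ = 4.27  ⇒  cos φ₁ = cos 5.9° / √4.27 = 0.9947/2.066 = 0.4814.
φ₁ = arccos(0.4814) ≈ 61.2°.

61.2°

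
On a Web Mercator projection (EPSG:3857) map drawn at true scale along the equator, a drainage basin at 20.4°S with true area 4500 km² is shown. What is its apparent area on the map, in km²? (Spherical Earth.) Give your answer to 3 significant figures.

5120 km²

The Mercator projection is conformal; its linear scale factor is the same in every direction and equals sec φ = 1/cos φ.
Areal scale = k² = sec²φ = 1/cos²(20.4°) = 1/0.9373² = 1.138.
Apparent area = 4500 × 1.138 ≈ 5120 km².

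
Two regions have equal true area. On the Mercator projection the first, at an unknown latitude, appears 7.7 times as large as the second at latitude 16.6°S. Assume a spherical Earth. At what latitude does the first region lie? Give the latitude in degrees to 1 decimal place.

For equal true areas on Mercator, apparent areas scale as sec²φ, so the ratio is cos²φ₂ / cos²φ₁.
cos²φ₂ / cos²φ₁ = 7.7  ⇒  cos φ₁ = cos 16.6° / √7.7 = 0.9583/2.775 = 0.3454.
φ₁ = arccos(0.3454) ≈ 69.8°.

69.8°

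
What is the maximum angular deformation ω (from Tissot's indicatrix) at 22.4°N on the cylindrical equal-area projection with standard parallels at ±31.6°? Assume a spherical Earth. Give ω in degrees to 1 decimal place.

9.4°

Cylindrical equal-area (φ₀ = 31.6°): h = cos φ / cos 31.6° along meridians, k = cos 31.6° / cos φ along parallels; h·k = 1.
At 22.4°: h = 1.085, k = 0.9212; principal scales a = 1.085, b = 0.9212.
sin(ω/2) = (a − b)/(a + b) = 0.1643/2.007 = 0.08185, so ω = 2 arcsin(0.08185) ≈ 9.4°.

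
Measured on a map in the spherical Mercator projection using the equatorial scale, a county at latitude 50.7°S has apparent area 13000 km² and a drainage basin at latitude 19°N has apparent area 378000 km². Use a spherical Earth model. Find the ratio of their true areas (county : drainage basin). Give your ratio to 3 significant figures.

0.0154

Mercator's areal exaggeration is sec²φ; hence true area = (apparent area) · cos²φ.
True area of county: 13000 × cos²(50.7°) = 13000 × 0.4012 = 5215 km².
True area of drainage basin: 378000 × cos²(19°) = 378000 × 0.8940 = 337900 km².
Ratio = 5215 / 337900 ≈ 0.0154.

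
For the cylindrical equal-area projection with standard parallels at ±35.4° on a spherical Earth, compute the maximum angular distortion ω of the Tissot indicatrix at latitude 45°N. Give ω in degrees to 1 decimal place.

For cylindrical equal-area with standard parallel φ₀, h = cos φ / cos φ₀ and k = cos φ₀ / cos φ, so h·k = 1.
At 45°: h = 0.8675, k = 1.153; principal scales a = 1.153, b = 0.8675.
sin(ω/2) = (a − b)/(a + b) = 0.2853/2.020 = 0.1412, so ω = 2 arcsin(0.1412) ≈ 16.2°.

16.2°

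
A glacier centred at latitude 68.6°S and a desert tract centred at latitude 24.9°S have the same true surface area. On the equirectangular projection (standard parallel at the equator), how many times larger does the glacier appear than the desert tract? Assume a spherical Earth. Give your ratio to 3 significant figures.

For the equirectangular projection with φ₀ = 0 (plate carrée), h = 1 along meridians and k = sec φ along parallels.
Areal scale at 68.6°: h·k = 1.000 × 2.741 = 2.741.
Areal scale at 24.9°: h·k = 1.000 × 1.102 = 1.102.
Ratio = 2.741/1.102 ≈ 2.49.

2.49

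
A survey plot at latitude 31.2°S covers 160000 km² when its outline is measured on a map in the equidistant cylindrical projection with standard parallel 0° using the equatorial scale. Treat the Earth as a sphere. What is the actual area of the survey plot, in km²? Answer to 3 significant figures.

137000 km²

For the equirectangular projection with φ₀ = 0 (plate carrée), h = 1 along meridians and k = sec φ along parallels.
Areal scale = h·k = 1 × sec φ; at 31.2°, h = 1.000, k = 1.169, so h·k = 1.169.
True area = apparent / (areal scale) = 160000 / 1.169 ≈ 137000 km².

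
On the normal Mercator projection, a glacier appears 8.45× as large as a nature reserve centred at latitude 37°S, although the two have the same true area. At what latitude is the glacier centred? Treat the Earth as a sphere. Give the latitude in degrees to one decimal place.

74.1°

On Mercator, (apparent₁)/(apparent₂) = sec²φ₁ / sec²φ₂ when true areas are equal.
cos²φ₂ / cos²φ₁ = 8.45  ⇒  cos φ₁ = cos 37° / √8.45 = 0.7986/2.907 = 0.2747.
φ₁ = arccos(0.2747) ≈ 74.1°.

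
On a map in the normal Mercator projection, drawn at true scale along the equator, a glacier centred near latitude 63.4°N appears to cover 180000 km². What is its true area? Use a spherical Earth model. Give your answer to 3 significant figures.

For Mercator, h = k = sec φ (a conformal cylindrical projection has a single point scale, 1/cos φ).
Areal scale = k² = sec²φ = 1/cos²(63.4°) = 1/0.4478² = 4.988.
True area = apparent / (areal scale) = 180000 / 4.988 ≈ 36100 km².

36100 km²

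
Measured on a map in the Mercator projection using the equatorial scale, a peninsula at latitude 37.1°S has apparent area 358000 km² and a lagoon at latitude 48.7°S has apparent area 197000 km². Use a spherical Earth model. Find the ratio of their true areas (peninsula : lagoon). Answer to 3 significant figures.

Since Mercator area scale is 1/cos²φ, the true area equals the apparent area multiplied by cos²φ.
True area of peninsula: 358000 × cos²(37.1°) = 358000 × 0.6361 = 227700 km².
True area of lagoon: 197000 × cos²(48.7°) = 197000 × 0.4356 = 85810 km².
Ratio = 227700 / 85810 ≈ 2.65.

2.65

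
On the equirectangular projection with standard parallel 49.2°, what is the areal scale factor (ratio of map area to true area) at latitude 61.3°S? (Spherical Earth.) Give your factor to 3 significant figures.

In the equirectangular projection with standard parallel φ₀ = 49.2° (x = Rλ cos φ₀, y = Rφ), meridians are true-scale (h = 1) and the parallel scale is k = cos φ₀ / cos φ.
Areal scale = h·k = 1 × cos φ₀ / cos φ; at 61.3°, h = 1.000, k = 1.361, so h·k = 1.361.

1.36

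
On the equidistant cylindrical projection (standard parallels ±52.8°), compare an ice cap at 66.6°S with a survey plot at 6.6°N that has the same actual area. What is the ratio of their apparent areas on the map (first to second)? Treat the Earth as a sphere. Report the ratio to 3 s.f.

2.50

With standard parallel φ₀ = 52.8°, the equirectangular projection gives x = Rλ cos φ₀, y = Rφ, so h = 1 and k = cos 52.8° / cos φ.
Areal scale at 66.6°: h·k = 1.000 × 1.522 = 1.522.
Areal scale at 6.6°: h·k = 1.000 × 0.6086 = 0.6086.
Ratio = 1.522/0.6086 ≈ 2.50.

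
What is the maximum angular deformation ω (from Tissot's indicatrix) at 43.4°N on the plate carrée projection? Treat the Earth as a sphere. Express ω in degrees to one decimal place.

18.2°

Plate carrée maps x = Rλ, y = Rφ. The meridian scale is h = 1 and the parallel scale is k = 1/cos φ = sec φ.
At 43.4°: h = 1.000, k = 1.376; principal scales a = 1.376, b = 1.000.
sin(ω/2) = (a − b)/(a + b) = 0.3763/2.376 = 0.1584, so ω = 2 arcsin(0.1584) ≈ 18.2°.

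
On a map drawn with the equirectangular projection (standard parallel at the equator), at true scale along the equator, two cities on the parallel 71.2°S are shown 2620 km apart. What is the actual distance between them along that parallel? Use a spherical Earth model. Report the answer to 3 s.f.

Plate carrée maps x = Rλ, y = Rφ. The meridian scale is h = 1 and the parallel scale is k = 1/cos φ = sec φ.
Along the parallel at 71.2°, map distances are exaggerated by k = sec 71.2° = 3.103.
True distance = 2620 / 3.103 = 2620 × cos 71.2° ≈ 844 km.

844 km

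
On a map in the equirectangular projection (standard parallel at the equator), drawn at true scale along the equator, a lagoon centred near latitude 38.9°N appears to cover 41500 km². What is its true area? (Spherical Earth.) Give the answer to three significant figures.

32300 km²

For the equirectangular projection with φ₀ = 0 (plate carrée), h = 1 along meridians and k = sec φ along parallels.
Areal scale = h·k = 1 × sec φ; at 38.9°, h = 1.000, k = 1.285, so h·k = 1.285.
True area = apparent / (areal scale) = 41500 / 1.285 ≈ 32300 km².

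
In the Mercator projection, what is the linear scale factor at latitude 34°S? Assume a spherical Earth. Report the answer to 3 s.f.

For Mercator, h = k = sec φ (a conformal cylindrical projection has a single point scale, 1/cos φ).
k = 1/cos 34° = 1/0.8290 = 1.206.

1.21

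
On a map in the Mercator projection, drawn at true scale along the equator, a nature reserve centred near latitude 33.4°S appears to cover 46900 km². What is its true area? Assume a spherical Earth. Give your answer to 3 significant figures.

The Mercator projection is conformal; its linear scale factor is the same in every direction and equals sec φ = 1/cos φ.
Areal scale = k² = sec²φ = 1/cos²(33.4°) = 1/0.8348² = 1.435.
True area = apparent / (areal scale) = 46900 / 1.435 ≈ 32700 km².

32700 km²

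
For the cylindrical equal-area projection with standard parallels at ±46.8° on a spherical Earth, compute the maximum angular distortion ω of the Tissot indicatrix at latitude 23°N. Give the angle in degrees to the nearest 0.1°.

Cylindrical equal-area (φ₀ = 46.8°): h = cos φ / cos 46.8° along meridians, k = cos 46.8° / cos φ along parallels; h·k = 1.
At 23°: h = 1.345, k = 0.7437; principal scales a = 1.345, b = 0.7437.
sin(ω/2) = (a − b)/(a + b) = 0.6010/2.088 = 0.2878, so ω = 2 arcsin(0.2878) ≈ 33.5°.

33.5°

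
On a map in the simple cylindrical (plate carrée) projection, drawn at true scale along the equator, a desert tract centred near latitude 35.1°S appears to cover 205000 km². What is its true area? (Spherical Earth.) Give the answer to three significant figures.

For the equirectangular projection with φ₀ = 0 (plate carrée), h = 1 along meridians and k = sec φ along parallels.
Areal scale = h·k = 1 × sec φ; at 35.1°, h = 1.000, k = 1.222, so h·k = 1.222.
True area = apparent / (areal scale) = 205000 / 1.222 ≈ 168000 km².

168000 km²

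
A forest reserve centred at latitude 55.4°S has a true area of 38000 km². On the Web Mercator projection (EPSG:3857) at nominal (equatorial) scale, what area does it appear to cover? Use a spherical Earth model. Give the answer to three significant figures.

118000 km²

For Mercator, h = k = sec φ (a conformal cylindrical projection has a single point scale, 1/cos φ).
Areal scale = k² = sec²φ = 1/cos²(55.4°) = 1/0.5678² = 3.101.
Apparent area = 38000 × 3.101 ≈ 118000 km².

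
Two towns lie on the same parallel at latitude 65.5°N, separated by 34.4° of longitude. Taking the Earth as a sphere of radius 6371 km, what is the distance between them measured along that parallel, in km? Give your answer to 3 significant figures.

Arc length along a parallel = R cos φ · Δλ (with Δλ in radians).
= 6371 × cos 65.5° × (34.4° × π/180) = 6371 × 0.4147 × 0.6004 ≈ 1590 km.

1590 km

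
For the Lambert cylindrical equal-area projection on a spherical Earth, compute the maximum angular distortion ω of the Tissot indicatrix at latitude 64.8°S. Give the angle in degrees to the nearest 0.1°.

The Lambert cylindrical equal-area projection is the cylindrical equal-area projection with its standard parallel at the equator (φ₀ = 0). A cylindrical equal-area projection with standard parallel φ₀ has meridian scale h = cos φ / cos φ₀ and parallel scale k = cos φ₀ / cos φ (so areas are preserved, h·k = 1).
At 64.8°: h = 0.4258, k = 2.349; principal scales a = 2.349, b = 0.4258.
sin(ω/2) = (a − b)/(a + b) = 1.923/2.774 = 0.6931, so ω = 2 arcsin(0.6931) ≈ 87.7°.

87.7°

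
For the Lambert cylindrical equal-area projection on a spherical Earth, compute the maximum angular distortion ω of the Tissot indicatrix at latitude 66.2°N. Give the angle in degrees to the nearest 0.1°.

The Lambert cylindrical equal-area projection is the cylindrical equal-area projection with its standard parallel at the equator (φ₀ = 0). A cylindrical equal-area projection with standard parallel φ₀ has meridian scale h = cos φ / cos φ₀ and parallel scale k = cos φ₀ / cos φ (so areas are preserved, h·k = 1).
At 66.2°: h = 0.4035, k = 2.478; principal scales a = 2.478, b = 0.4035.
sin(ω/2) = (a − b)/(a + b) = 2.074/2.882 = 0.7199, so ω = 2 arcsin(0.7199) ≈ 92.1°.

92.1°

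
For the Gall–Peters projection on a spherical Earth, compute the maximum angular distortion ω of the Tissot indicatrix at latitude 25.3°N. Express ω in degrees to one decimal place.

27.9°

Gall–Peters is a cylindrical equal-area projection with standard parallels at ±45°. For cylindrical equal-area with standard parallel φ₀, h = cos φ / cos φ₀ and k = cos φ₀ / cos φ, so h·k = 1.
At 25.3°: h = 1.279, k = 0.7821; principal scales a = 1.279, b = 0.7821.
sin(ω/2) = (a − b)/(a + b) = 0.4964/2.061 = 0.2409, so ω = 2 arcsin(0.2409) ≈ 27.9°.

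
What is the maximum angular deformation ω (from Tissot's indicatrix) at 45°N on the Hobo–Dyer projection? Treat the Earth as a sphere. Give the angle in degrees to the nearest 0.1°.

13.2°

The Hobo–Dyer projection is cylindrical equal-area with φ₀ = 37.5°. Cylindrical equal-area (φ₀ = 37.5°): h = cos φ / cos 37.5° along meridians, k = cos 37.5° / cos φ along parallels; h·k = 1.
At 45°: h = 0.8913, k = 1.122; principal scales a = 1.122, b = 0.8913.
sin(ω/2) = (a − b)/(a + b) = 0.2307/2.013 = 0.1146, so ω = 2 arcsin(0.1146) ≈ 13.2°.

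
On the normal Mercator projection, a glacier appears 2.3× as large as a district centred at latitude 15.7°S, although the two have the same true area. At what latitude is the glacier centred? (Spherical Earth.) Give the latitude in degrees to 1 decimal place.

Mercator areal scale is sec²φ, so apparent-area ratio = sec²φ₁ / sec²φ₂ = cos²φ₂ / cos²φ₁.
cos²φ₂ / cos²φ₁ = 2.3  ⇒  cos φ₁ = cos 15.7° / √2.3 = 0.9627/1.517 = 0.6348.
φ₁ = arccos(0.6348) ≈ 50.6°.

50.6°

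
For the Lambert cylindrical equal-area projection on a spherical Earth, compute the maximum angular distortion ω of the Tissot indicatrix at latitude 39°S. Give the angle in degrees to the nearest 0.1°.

28.6°

The Lambert cylindrical equal-area projection is the cylindrical equal-area projection with its standard parallel at the equator (φ₀ = 0). A cylindrical equal-area projection with standard parallel φ₀ has meridian scale h = cos φ / cos φ₀ and parallel scale k = cos φ₀ / cos φ (so areas are preserved, h·k = 1).
At 39°: h = 0.7771, k = 1.287; principal scales a = 1.287, b = 0.7771.
sin(ω/2) = (a − b)/(a + b) = 0.5096/2.064 = 0.2469, so ω = 2 arcsin(0.2469) ≈ 28.6°.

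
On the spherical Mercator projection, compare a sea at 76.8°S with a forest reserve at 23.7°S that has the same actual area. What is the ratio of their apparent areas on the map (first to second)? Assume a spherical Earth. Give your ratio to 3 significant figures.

16.1

Mercator is conformal with k = sec φ, so areal scale = k² = sec²φ.
At 76.8°: sec²(76.8°) = 1/0.2284² = 19.18.
At 23.7°: sec²(23.7°) = 1/0.9157² = 1.193.
Ratio = 19.18/1.193 = cos²(23.7°)/cos²(76.8°) ≈ 16.1.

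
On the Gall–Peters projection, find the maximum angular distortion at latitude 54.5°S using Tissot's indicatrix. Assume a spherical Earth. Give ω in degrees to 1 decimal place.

Gall–Peters is a cylindrical equal-area projection with standard parallels at ±45°. A cylindrical equal-area projection with standard parallel φ₀ has meridian scale h = cos φ / cos φ₀ and parallel scale k = cos φ₀ / cos φ (so areas are preserved, h·k = 1).
At 54.5°: h = 0.8212, k = 1.218; principal scales a = 1.218, b = 0.8212.
sin(ω/2) = (a − b)/(a + b) = 0.3964/2.039 = 0.1944, so ω = 2 arcsin(0.1944) ≈ 22.4°.

22.4°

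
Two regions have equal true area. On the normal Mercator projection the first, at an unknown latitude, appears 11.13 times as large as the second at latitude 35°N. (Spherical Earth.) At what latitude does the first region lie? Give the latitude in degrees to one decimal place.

75.8°

Mercator areal scale is sec²φ, so apparent-area ratio = sec²φ₁ / sec²φ₂ = cos²φ₂ / cos²φ₁.
cos²φ₂ / cos²φ₁ = 11.13  ⇒  cos φ₁ = cos 35° / √11.13 = 0.8192/3.336 = 0.2455.
φ₁ = arccos(0.2455) ≈ 75.8°.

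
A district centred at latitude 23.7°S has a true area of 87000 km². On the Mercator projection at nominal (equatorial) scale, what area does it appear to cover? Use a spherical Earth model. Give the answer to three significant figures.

104000 km²

The Mercator projection is conformal; its linear scale factor is the same in every direction and equals sec φ = 1/cos φ.
Areal scale = k² = sec²φ = 1/cos²(23.7°) = 1/0.9157² = 1.193.
Apparent area = 87000 × 1.193 ≈ 104000 km².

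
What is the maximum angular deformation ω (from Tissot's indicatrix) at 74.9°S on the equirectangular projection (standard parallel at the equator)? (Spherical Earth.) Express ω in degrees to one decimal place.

In the plate carrée (x = Rλ, y = Rφ), meridians are true-scale (h = 1) and parallels are stretched by k = sec φ.
At 74.9°: h = 1.000, k = 3.839; principal scales a = 3.839, b = 1.000.
sin(ω/2) = (a − b)/(a + b) = 2.839/4.839 = 0.5867, so ω = 2 arcsin(0.5867) ≈ 71.8°.

71.8°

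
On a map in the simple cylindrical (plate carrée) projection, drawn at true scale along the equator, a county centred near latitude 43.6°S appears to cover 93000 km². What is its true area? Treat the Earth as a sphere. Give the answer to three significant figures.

In the plate carrée (x = Rλ, y = Rφ), meridians are true-scale (h = 1) and parallels are stretched by k = sec φ.
Areal scale = h·k = 1 × sec φ; at 43.6°, h = 1.000, k = 1.381, so h·k = 1.381.
True area = apparent / (areal scale) = 93000 / 1.381 ≈ 67300 km².

67300 km²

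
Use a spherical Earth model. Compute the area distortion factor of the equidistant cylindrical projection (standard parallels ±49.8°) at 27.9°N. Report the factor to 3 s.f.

0.730

In the equirectangular projection with standard parallel φ₀ = 49.8° (x = Rλ cos φ₀, y = Rφ), meridians are true-scale (h = 1) and the parallel scale is k = cos φ₀ / cos φ.
Areal scale = h·k = 1 × cos φ₀ / cos φ; at 27.9°, h = 1.000, k = 0.7303, so h·k = 0.7303.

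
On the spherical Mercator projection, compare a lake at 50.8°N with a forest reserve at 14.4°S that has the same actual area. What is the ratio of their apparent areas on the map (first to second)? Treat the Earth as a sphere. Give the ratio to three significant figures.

On Mercator, area is exaggerated by sec²φ = 1/cos²φ.
At 50.8°: sec²(50.8°) = 1/0.6320² = 2.503.
At 14.4°: sec²(14.4°) = 1/0.9686² = 1.066.
Ratio = 2.503/1.066 = cos²(14.4°)/cos²(50.8°) ≈ 2.35.

2.35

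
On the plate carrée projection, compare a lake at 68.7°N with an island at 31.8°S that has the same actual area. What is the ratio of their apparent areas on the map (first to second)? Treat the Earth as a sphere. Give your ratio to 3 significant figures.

2.34

In the plate carrée (x = Rλ, y = Rφ), meridians are true-scale (h = 1) and parallels are stretched by k = sec φ.
Areal scale at 68.7°: h·k = 1.000 × 2.753 = 2.753.
Areal scale at 31.8°: h·k = 1.000 × 1.177 = 1.177.
Ratio = 2.753/1.177 ≈ 2.34.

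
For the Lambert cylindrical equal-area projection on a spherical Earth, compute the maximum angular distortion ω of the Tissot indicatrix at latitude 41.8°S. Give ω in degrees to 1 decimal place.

33.2°

The Lambert cylindrical equal-area projection is the cylindrical equal-area projection with its standard parallel at the equator (φ₀ = 0). A cylindrical equal-area projection with standard parallel φ₀ has meridian scale h = cos φ / cos φ₀ and parallel scale k = cos φ₀ / cos φ (so areas are preserved, h·k = 1).
At 41.8°: h = 0.7455, k = 1.341; principal scales a = 1.341, b = 0.7455.
sin(ω/2) = (a − b)/(a + b) = 0.5959/2.087 = 0.2856, so ω = 2 arcsin(0.2856) ≈ 33.2°.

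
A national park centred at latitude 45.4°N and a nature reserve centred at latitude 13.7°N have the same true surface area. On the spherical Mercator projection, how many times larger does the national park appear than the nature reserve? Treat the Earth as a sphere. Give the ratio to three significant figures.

1.91

On Mercator, area is exaggerated by sec²φ = 1/cos²φ.
At 45.4°: sec²(45.4°) = 1/0.7022² = 2.028.
At 13.7°: sec²(13.7°) = 1/0.9715² = 1.059.
Ratio = 2.028/1.059 = cos²(13.7°)/cos²(45.4°) ≈ 1.91.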